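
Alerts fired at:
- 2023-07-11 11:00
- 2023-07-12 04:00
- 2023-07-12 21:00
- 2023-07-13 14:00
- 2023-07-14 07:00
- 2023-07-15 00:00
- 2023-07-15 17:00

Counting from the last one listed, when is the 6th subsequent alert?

2023-07-19 23:00

The interval is a steady 17 hours (17, 17, 17, 17, 17, 17).
2023-07-15 17:00 + 17 h = 2023-07-16 10:00.
2023-07-16 10:00 + 17 h = 2023-07-17 03:00.
2023-07-17 03:00 + 17 h = 2023-07-17 20:00.
2023-07-17 20:00 + 17 h = 2023-07-18 13:00.
2023-07-18 13:00 + 17 h = 2023-07-19 06:00.
2023-07-19 06:00 + 17 h = 2023-07-19 23:00.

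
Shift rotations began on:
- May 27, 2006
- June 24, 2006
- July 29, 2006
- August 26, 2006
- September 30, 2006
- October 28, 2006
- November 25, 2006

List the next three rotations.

These are Saturdays with 28, 35, 28, 35, 28, 28-day gaps.
Each is the final Saturday of its month — July 29, 2006 is past the 28th, so '4th Saturday' doesn't fit.
Last Saturday of December 2006: December 30, 2006.
January 2007 ends with Saturday January 27, 2007.
Last Saturday of February 2007: February 24, 2007.

December 30, 2006; January 27, 2007; February 24, 2007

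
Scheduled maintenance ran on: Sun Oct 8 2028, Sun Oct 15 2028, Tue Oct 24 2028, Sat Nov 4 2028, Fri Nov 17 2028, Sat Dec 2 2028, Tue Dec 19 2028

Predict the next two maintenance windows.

Gaps: 7, 9, 11, 13, 15, 17 days — each gap is 2 larger than the previous one.
Next gap: 19 days. Tue Dec 19 2028 + 19 days = Sun Jan 7 2029.
Next gap: 21 days. Sun Jan 7 2029 + 21 days = Sun Jan 28 2029.

Sun Jan 7 2029, Sun Jan 28 2029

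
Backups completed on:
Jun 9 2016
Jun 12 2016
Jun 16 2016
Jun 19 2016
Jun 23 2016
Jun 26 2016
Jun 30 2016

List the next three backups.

Gaps: 3, 4, 3, 4, 3, 4 days — not constant, but cyclic with period 2.
The events fall on every Thursday and Sunday.
Next Sunday: Jul 3 2016.
The following Thursday is Jul 7 2016.
Next Sunday: Jul 10 2016.

Jul 3 2016, Jul 7 2016, Jul 10 2016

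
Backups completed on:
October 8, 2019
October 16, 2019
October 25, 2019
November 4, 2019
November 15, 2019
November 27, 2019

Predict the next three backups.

The spacing grows by 1 each time: 8, 9, 10, 11, 12 days.
Next gap: 13 days. November 27, 2019 + 13 days = December 10, 2019.
Next gap: 14 days. December 10, 2019 + 14 days = December 24, 2019.
Next gap: 15 days. December 24, 2019 + 15 days = January 8, 2020.

December 10, 2019; December 24, 2019; January 8, 2020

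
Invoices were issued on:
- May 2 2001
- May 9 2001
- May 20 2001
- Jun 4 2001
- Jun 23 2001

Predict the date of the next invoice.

Jul 16 2001

Intervals are 7, 11, 15, 19 days — an arithmetic progression with common difference 4.
Next gap: 23 days. Jun 23 2001 + 23 days = Jul 16 2001.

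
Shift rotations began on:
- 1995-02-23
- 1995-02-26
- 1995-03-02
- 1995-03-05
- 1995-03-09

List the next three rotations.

1995-03-12, 1995-03-16, 1995-03-19

Every event lands on a Thursday or Sunday (gaps cycle 3, 4, 3, 4).
So the schedule is: every Thursday and Sunday.
The following Sunday is 1995-03-12.
Next Thursday: 1995-03-16.
Next Sunday: 1995-03-19.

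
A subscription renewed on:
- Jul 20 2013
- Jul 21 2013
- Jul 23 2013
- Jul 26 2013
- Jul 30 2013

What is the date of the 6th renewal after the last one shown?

The spacing grows by 1 each time: 1, 2, 3, 4 days.
Next gap: 5 days. Jul 30 2013 + 5 days = Aug 4 2013.
Next gap: 6 days. Aug 4 2013 + 6 days = Aug 10 2013.
Next gap: 7 days. Aug 10 2013 + 7 days = Aug 17 2013.
Next gap: 8 days. Aug 17 2013 + 8 days = Aug 25 2013.
Next gap: 9 days. Aug 25 2013 + 9 days = Sep 3 2013.
Next gap: 10 days. Sep 3 2013 + 10 days = Sep 13 2013.

Sep 13 2013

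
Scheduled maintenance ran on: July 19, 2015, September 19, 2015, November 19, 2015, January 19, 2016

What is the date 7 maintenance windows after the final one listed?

Each date is the 19th; the gaps (62, 61, 61) track the month lengths.
The rule is the 19th of every 2 months.
Next: March 2016 → March 19, 2016.
May 2016: May 19, 2016.
July 2016: July 19, 2016.
September 2016: September 19, 2016.
November 2016: November 19, 2016.
Next: January 2017 → January 19, 2017.
March 2017: March 19, 2017.

March 19, 2017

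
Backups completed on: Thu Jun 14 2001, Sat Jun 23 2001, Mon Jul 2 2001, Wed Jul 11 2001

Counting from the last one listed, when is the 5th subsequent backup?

Gaps between consecutive events: 9, 9, 9 days — a constant 9-day interval.
Wed Jul 11 2001 + 9 days = Fri Jul 20 2001.
Fri Jul 20 2001 + 9 days = Sun Jul 29 2001.
Sun Jul 29 2001 + 9 days = Tue Aug 7 2001.
Tue Aug 7 2001 + 9 days = Thu Aug 16 2001.
Thu Aug 16 2001 + 9 days = Sat Aug 25 2001.

Sat Aug 25 2001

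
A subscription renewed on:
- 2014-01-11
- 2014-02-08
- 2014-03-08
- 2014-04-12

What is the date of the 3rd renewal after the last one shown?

All dates are Saturdays, 28, 28, 35 days apart.
Specifically, the 2nd Saturday of each month.
2nd Saturday of May 2014: 2014-05-10.
2nd Saturday of June 2014: 2014-06-14.
2nd Saturday of July 2014: 2014-07-12.

2014-07-12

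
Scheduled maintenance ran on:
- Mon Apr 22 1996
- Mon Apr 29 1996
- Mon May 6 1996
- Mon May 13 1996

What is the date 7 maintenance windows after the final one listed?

Mon Jul 1 1996

The spacing is 7, 7, 7 days — always 7 days.
Mon May 13 1996 + 7 days = Mon May 20 1996.
Mon May 20 1996 + 7 days = Mon May 27 1996.
Mon May 27 1996 + 7 days = Mon Jun 3 1996.
Mon Jun 3 1996 + 7 days = Mon Jun 10 1996.
Mon Jun 10 1996 + 7 days = Mon Jun 17 1996.
Mon Jun 17 1996 + 7 days = Mon Jun 24 1996.
Mon Jun 24 1996 + 7 days = Mon Jul 1 1996.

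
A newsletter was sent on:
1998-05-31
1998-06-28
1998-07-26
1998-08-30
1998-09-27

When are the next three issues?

Every date is a Sunday; gaps 28, 28, 35, 28 days.
Each is the last Sunday of its month (at least one falls on the 29th or later, ruling out '4th Sunday').
October 1998 ends with Sunday 1998-10-25.
Last Sunday of November 1998: 1998-11-29.
December 1998 ends with Sunday 1998-12-27.

1998-10-25, 1998-11-29, 1998-12-27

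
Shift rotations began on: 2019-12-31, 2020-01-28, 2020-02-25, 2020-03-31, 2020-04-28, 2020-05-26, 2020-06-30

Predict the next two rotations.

Every date is a Tuesday; gaps 28, 28, 35, 28, 28, 35 days.
Each is the last Tuesday of its month (at least one falls on the 29th or later, ruling out '4th Tuesday').
July 2020 ends with Tuesday 2020-07-28.
Last Tuesday of August 2020: 2020-08-25.

2020-07-28, 2020-08-25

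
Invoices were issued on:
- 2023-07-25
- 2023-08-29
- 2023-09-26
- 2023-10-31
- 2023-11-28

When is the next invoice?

2023-12-26

All Tuesdays; the gaps (35, 28, 35, 28) vary with month length.
This is the last Tuesday of each month.
Last Tuesday of December 2023: 2023-12-26.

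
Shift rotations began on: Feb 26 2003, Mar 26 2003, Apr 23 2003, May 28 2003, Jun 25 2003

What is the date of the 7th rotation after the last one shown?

All dates are Wednesdays, 28, 28, 35, 28 days apart.
Specifically, the 4th Wednesday of each month.
July 2003 — 4th Wednesday is Jul 23 2003.
August 2003 — 4th Wednesday is Aug 27 2003.
4th Wednesday of September 2003: Sep 24 2003.
October 2003 — 4th Wednesday is Oct 22 2003.
November 2003 — 4th Wednesday is Nov 26 2003.
4th Wednesday of December 2003: Dec 24 2003.
4th Wednesday of January 2004: Jan 28 2004.

Jan 28 2004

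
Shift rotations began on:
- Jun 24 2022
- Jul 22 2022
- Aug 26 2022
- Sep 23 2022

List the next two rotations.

These are Fridays at 28- or 35-day spacing (28, 35, 28).
The pattern: 4th Friday of the month.
4th Friday of October 2022: Oct 28 2022.
November 2022 — 4th Friday is Nov 25 2022.

Oct 28 2022, Nov 25 2022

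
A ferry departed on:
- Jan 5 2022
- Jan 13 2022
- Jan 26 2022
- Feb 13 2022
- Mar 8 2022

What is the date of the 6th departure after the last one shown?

Nov 6 2022

Gaps: 8, 13, 18, 23 days — each gap is 5 larger than the previous one.
Next gap: 28 days. Mar 8 2022 + 28 days = Apr 5 2022.
Next gap: 33 days. Apr 5 2022 + 33 days = May 8 2022.
Next gap: 38 days. May 8 2022 + 38 days = Jun 15 2022.
Next gap: 43 days. Jun 15 2022 + 43 days = Jul 28 2022.
Next gap: 48 days. Jul 28 2022 + 48 days = Sep 14 2022.
Next gap: 53 days. Sep 14 2022 + 53 days = Nov 6 2022.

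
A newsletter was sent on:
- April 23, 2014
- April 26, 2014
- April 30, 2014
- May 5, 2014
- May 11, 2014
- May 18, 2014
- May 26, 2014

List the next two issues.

June 4, 2014; June 14, 2014

The spacing grows by 1 each time: 3, 4, 5, 6, 7, 8 days.
Next gap: 9 days. May 26, 2014 + 9 days = June 4, 2014.
Next gap: 10 days. June 4, 2014 + 10 days = June 14, 2014.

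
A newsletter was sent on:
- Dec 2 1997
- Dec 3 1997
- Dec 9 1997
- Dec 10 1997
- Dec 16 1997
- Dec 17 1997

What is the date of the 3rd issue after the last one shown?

Dec 30 1997

Every event lands on a Tuesday or Wednesday (gaps cycle 1, 6, 1, 6, 1).
So the schedule is: every Tuesday and Wednesday.
Next Tuesday: Dec 23 1997.
The following Wednesday is Dec 24 1997.
The following Tuesday is Dec 30 1997.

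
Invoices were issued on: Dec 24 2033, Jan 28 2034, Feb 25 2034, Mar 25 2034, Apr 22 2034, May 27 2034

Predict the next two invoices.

All dates are Saturdays, 35, 28, 28, 28, 35 days apart.
Specifically, the 4th Saturday of each month.
June 2034 — 4th Saturday is Jun 24 2034.
4th Saturday of July 2034: Jul 22 2034.

Jun 24 2034, Jul 22 2034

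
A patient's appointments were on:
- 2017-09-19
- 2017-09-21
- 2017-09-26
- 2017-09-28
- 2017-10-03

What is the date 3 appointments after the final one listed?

Every event lands on a Tuesday or Thursday (gaps cycle 2, 5, 2, 5).
So the schedule is: every Tuesday and Thursday.
Next Thursday: 2017-10-05.
Next Tuesday: 2017-10-10.
Next Thursday: 2017-10-12.

2017-10-12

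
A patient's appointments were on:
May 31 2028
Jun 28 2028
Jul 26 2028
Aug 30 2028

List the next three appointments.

These are Wednesdays with 28, 28, 35-day gaps.
Each is the final Wednesday of its month — May 31 2028 is past the 28th, so '4th Wednesday' doesn't fit.
Last Wednesday of September 2028: Sep 27 2028.
Last Wednesday of October 2028: Oct 25 2028.
November 2028 ends with Wednesday Nov 29 2028.

Sep 27 2028, Oct 25 2028, Nov 29 2028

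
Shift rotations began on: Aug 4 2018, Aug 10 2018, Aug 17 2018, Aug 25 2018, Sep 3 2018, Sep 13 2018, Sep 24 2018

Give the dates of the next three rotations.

Oct 6 2018, Oct 19 2018, Nov 2 2018

Gaps: 6, 7, 8, 9, 10, 11 days — each gap is 1 larger than the previous one.
Next gap: 12 days. Sep 24 2018 + 12 days = Oct 6 2018.
Next gap: 13 days. Oct 6 2018 + 13 days = Oct 19 2018.
Next gap: 14 days. Oct 19 2018 + 14 days = Nov 2 2018.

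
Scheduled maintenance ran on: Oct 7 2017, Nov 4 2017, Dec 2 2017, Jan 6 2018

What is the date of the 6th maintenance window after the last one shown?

All dates are Saturdays, 28, 28, 35 days apart.
Specifically, the 1st Saturday of each month.
February 2018 — 1st Saturday is Feb 3 2018.
March 2018 — 1st Saturday is Mar 3 2018.
April 2018 — 1st Saturday is Apr 7 2018.
May 2018 — 1st Saturday is May 5 2018.
1st Saturday of June 2018: Jun 2 2018.
1st Saturday of July 2018: Jul 7 2018.

Jul 7 2018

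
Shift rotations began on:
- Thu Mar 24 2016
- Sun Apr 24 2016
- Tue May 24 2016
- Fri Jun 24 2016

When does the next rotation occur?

The day-of-month is always 24 (31, 30, 31 days between events).
So this recurs on the 24th of each month.
Next: July 2016 → Sun Jul 24 2016.

Sun Jul 24 2016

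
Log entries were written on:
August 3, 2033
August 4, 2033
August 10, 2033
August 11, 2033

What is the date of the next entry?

August 17, 2033

Gaps: 1, 6, 1 days — not constant, but cyclic with period 2.
The events fall on every Wednesday and Thursday.
Next Wednesday: August 17, 2033.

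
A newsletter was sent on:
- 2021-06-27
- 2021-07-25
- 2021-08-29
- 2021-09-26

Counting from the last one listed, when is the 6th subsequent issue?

2022-03-27

These are Sundays with 28, 35, 28-day gaps.
Each is the final Sunday of its month — 2021-08-29 is past the 28th, so '4th Sunday' doesn't fit.
October 2021 ends with Sunday 2021-10-31.
November 2021 ends with Sunday 2021-11-28.
December 2021 ends with Sunday 2021-12-26.
January 2022 ends with Sunday 2022-01-30.
Last Sunday of February 2022: 2022-02-27.
March 2022 ends with Sunday 2022-03-27.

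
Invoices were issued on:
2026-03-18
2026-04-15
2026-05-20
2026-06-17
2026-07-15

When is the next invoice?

2026-08-19

These are Wednesdays at 28- or 35-day spacing (28, 35, 28, 28).
The pattern: 3rd Wednesday of the month.
3rd Wednesday of August 2026: 2026-08-19.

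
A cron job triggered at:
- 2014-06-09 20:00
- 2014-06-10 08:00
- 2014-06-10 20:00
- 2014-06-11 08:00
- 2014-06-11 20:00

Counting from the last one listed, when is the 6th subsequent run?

The interval is a steady 12 hours (12, 12, 12, 12).
2014-06-11 20:00 + 12 h = 2014-06-12 08:00.
2014-06-12 08:00 + 12 h = 2014-06-12 20:00.
2014-06-12 20:00 + 12 h = 2014-06-13 08:00.
2014-06-13 08:00 + 12 h = 2014-06-13 20:00.
2014-06-13 20:00 + 12 h = 2014-06-14 08:00.
2014-06-14 08:00 + 12 h = 2014-06-14 20:00.

2014-06-14 20:00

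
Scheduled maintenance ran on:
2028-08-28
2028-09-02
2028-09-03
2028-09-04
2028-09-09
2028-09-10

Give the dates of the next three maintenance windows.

The gap pattern 5, 1, 1, 5, 1 repeats every 3 events.
These are the Mondays, Saturdays and Sundays of each week.
Next Monday: 2028-09-11.
Next Saturday: 2028-09-16.
Next Sunday: 2028-09-17.

2028-09-11, 2028-09-16, 2028-09-17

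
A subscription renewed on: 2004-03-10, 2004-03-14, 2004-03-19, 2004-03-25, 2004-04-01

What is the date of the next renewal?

2004-04-09

Intervals are 4, 5, 6, 7 days — an arithmetic progression with common difference 1.
Next gap: 8 days. 2004-04-01 + 8 days = 2004-04-09.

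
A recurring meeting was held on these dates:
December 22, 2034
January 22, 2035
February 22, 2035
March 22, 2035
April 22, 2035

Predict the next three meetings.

Each date is the 22nd; the gaps (31, 31, 28, 31) track the month lengths.
The rule is the 22nd of each month.
Next: May 2035 → May 22, 2035.
June 2035: June 22, 2035.
July 2035: July 22, 2035.

May 22, 2035; June 22, 2035; July 22, 2035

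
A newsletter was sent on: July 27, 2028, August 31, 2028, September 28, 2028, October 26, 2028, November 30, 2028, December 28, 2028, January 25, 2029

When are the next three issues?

These are Thursdays with 35, 28, 28, 35, 28, 28-day gaps.
Each is the final Thursday of its month — August 31, 2028 is past the 28th, so '4th Thursday' doesn't fit.
Last Thursday of February 2029: February 22, 2029.
Last Thursday of March 2029: March 29, 2029.
Last Thursday of April 2029: April 26, 2029.

February 22, 2029; March 29, 2029; April 26, 2029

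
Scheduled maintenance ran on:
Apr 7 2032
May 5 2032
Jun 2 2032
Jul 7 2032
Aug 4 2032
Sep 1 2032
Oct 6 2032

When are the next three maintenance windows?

Nov 3 2032, Dec 1 2032, Jan 5 2033

Gaps: 28, 28, 35, 28, 28, 35 days — a mix of 28 and 35. Every date is a Wednesday.
Each is the 1st Wednesday of its month.
November 2032 — 1st Wednesday is Nov 3 2032.
1st Wednesday of December 2032: Dec 1 2032.
1st Wednesday of January 2033: Jan 5 2033.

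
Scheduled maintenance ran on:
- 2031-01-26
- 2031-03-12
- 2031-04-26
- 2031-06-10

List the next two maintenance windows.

Every event comes 45 days after the last (45, 45, 45).
2031-06-10 + 45 days = 2031-07-25.
2031-07-25 + 45 days = 2031-09-08.

2031-07-25, 2031-09-08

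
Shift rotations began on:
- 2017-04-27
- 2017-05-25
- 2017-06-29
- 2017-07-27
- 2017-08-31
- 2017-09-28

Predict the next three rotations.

All Thursdays; the gaps (28, 35, 28, 35, 28) vary with month length.
This is the last Thursday of each month.
Last Thursday of October 2017: 2017-10-26.
Last Thursday of November 2017: 2017-11-30.
Last Thursday of December 2017: 2017-12-28.

2017-10-26, 2017-11-30, 2017-12-28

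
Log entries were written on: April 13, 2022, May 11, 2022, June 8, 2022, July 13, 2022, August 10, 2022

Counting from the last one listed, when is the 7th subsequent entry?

March 8, 2023

All dates are Wednesdays, 28, 28, 35, 28 days apart.
Specifically, the 2nd Wednesday of each month.
September 2022 — 2nd Wednesday is September 14, 2022.
2nd Wednesday of October 2022: October 12, 2022.
2nd Wednesday of November 2022: November 9, 2022.
December 2022 — 2nd Wednesday is December 14, 2022.
2nd Wednesday of January 2023: January 11, 2023.
2nd Wednesday of February 2023: February 8, 2023.
March 2023 — 2nd Wednesday is March 8, 2023.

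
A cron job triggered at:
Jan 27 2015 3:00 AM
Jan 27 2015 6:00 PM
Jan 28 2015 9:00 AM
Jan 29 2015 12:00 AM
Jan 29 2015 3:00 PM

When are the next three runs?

The interval is a steady 15 hours (15, 15, 15, 15).
Jan 29 2015 3:00 PM + 15 h = Jan 30 2015 6:00 AM.
Jan 30 2015 6:00 AM + 15 h = Jan 30 2015 9:00 PM.
Jan 30 2015 9:00 PM + 15 h = Jan 31 2015 12:00 PM.

Jan 30 2015 6:00 AM, Jan 30 2015 9:00 PM, Jan 31 2015 12:00 PM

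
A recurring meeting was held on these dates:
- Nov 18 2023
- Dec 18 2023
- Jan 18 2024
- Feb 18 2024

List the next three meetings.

Gaps: 30, 31, 31 days — not constant. Every event is on the 18th of the month.
Pattern: the 18th of each month.
Next: March 2024 → Mar 18 2024.
Next: April 2024 → Apr 18 2024.
Next: May 2024 → May 18 2024.

Mar 18 2024, Apr 18 2024, May 18 2024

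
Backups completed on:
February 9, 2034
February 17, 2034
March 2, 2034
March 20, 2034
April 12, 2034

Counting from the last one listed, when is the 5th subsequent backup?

October 19, 2034

Gaps: 8, 13, 18, 23 days — each gap is 5 larger than the previous one.
Next gap: 28 days. April 12, 2034 + 28 days = May 10, 2034.
Next gap: 33 days. May 10, 2034 + 33 days = June 12, 2034.
Next gap: 38 days. June 12, 2034 + 38 days = July 20, 2034.
Next gap: 43 days. July 20, 2034 + 43 days = September 1, 2034.
Next gap: 48 days. September 1, 2034 + 48 days = October 19, 2034.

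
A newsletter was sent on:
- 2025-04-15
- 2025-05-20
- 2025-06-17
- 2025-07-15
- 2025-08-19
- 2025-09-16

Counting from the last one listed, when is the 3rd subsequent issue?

2025-12-16

Gaps: 35, 28, 28, 35, 28 days — a mix of 28 and 35. Every date is a Tuesday.
Each is the 3rd Tuesday of its month.
October 2025 — 3rd Tuesday is 2025-10-21.
November 2025 — 3rd Tuesday is 2025-11-18.
December 2025 — 3rd Tuesday is 2025-12-16.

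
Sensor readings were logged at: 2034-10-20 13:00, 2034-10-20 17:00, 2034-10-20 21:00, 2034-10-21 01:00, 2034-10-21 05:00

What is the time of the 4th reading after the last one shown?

2034-10-21 21:00

The interval is a steady 4 hours (4, 4, 4, 4).
2034-10-21 05:00 + 4 h = 2034-10-21 09:00.
2034-10-21 09:00 + 4 h = 2034-10-21 13:00.
2034-10-21 13:00 + 4 h = 2034-10-21 17:00.
2034-10-21 17:00 + 4 h = 2034-10-21 21:00.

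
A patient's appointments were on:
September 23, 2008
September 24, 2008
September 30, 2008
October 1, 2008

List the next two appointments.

Every event lands on a Tuesday or Wednesday (gaps cycle 1, 6, 1).
So the schedule is: every Tuesday and Wednesday.
The following Tuesday is October 7, 2008.
Next Wednesday: October 8, 2008.

October 7, 2008; October 8, 2008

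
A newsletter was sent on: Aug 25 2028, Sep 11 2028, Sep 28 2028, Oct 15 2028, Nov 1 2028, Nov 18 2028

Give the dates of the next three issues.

Dec 5 2028, Dec 22 2028, Jan 8 2029

Every event comes 17 days after the last (17, 17, 17, 17, 17).
Nov 18 2028 + 17 days = Dec 5 2028.
Dec 5 2028 + 17 days = Dec 22 2028.
Dec 22 2028 + 17 days = Jan 8 2029.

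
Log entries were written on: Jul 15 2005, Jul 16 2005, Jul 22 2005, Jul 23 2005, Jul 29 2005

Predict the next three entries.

Every event lands on a Friday or Saturday (gaps cycle 1, 6, 1, 6).
So the schedule is: every Friday and Saturday.
The following Saturday is Jul 30 2005.
Next Friday: Aug 5 2005.
Next Saturday: Aug 6 2005.

Jul 30 2005, Aug 5 2005, Aug 6 2005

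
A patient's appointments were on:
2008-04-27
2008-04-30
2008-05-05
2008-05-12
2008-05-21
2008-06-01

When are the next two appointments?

Intervals are 3, 5, 7, 9, 11 days — an arithmetic progression with common difference 2.
Next gap: 13 days. 2008-06-01 + 13 days = 2008-06-14.
Next gap: 15 days. 2008-06-14 + 15 days = 2008-06-29.

2008-06-14, 2008-06-29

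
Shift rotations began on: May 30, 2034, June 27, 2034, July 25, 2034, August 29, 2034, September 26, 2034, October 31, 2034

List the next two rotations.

November 28, 2034; December 26, 2034

Every date is a Tuesday; gaps 28, 28, 35, 28, 35 days.
Each is the last Tuesday of its month (at least one falls on the 29th or later, ruling out '4th Tuesday').
Last Tuesday of November 2034: November 28, 2034.
December 2034 ends with Tuesday December 26, 2034.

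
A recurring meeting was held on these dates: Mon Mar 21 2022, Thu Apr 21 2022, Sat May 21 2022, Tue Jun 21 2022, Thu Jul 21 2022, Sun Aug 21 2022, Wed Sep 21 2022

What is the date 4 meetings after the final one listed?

Each date is the 21st; the gaps (31, 30, 31, 30, 31, 31) track the month lengths.
The rule is the 21st of each month.
Next: October 2022 → Fri Oct 21 2022.
Next: November 2022 → Mon Nov 21 2022.
Next: December 2022 → Wed Dec 21 2022.
Next: January 2023 → Sat Jan 21 2023.

Sat Jan 21 2023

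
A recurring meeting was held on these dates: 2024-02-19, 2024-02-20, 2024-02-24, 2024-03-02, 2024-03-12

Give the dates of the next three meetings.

2024-03-25, 2024-04-10, 2024-04-29

Gaps: 1, 4, 7, 10 days — each gap is 3 larger than the previous one.
Next gap: 13 days. 2024-03-12 + 13 days = 2024-03-25.
Next gap: 16 days. 2024-03-25 + 16 days = 2024-04-10.
Next gap: 19 days. 2024-04-10 + 19 days = 2024-04-29.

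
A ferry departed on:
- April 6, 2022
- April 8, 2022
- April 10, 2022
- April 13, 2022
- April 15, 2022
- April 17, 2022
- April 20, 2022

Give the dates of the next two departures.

Every event lands on a Wednesday or Friday or Sunday (gaps cycle 2, 2, 3, 2, 2, 3).
So the schedule is: every Wednesday, Friday and Sunday.
The following Friday is April 22, 2022.
The following Sunday is April 24, 2022.

April 22, 2022; April 24, 2022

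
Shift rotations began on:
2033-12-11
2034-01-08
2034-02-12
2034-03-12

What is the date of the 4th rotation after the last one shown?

2034-07-09

All dates are Sundays, 28, 35, 28 days apart.
Specifically, the 2nd Sunday of each month.
April 2034 — 2nd Sunday is 2034-04-09.
May 2034 — 2nd Sunday is 2034-05-14.
June 2034 — 2nd Sunday is 2034-06-11.
2nd Sunday of July 2034: 2034-07-09.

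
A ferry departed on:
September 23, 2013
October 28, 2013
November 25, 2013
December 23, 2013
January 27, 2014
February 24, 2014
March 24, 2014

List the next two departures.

April 28, 2014; May 26, 2014

All dates are Mondays, 35, 28, 28, 35, 28, 28 days apart.
Specifically, the 4th Monday of each month.
4th Monday of April 2014: April 28, 2014.
4th Monday of May 2014: May 26, 2014.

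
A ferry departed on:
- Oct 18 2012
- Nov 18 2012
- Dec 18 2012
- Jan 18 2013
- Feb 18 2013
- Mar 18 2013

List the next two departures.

Each date is the 18th; the gaps (31, 30, 31, 31, 28) track the month lengths.
The rule is the 18th of each month.
Next: April 2013 → Apr 18 2013.
May 2013: May 18 2013.

Apr 18 2013, May 18 2013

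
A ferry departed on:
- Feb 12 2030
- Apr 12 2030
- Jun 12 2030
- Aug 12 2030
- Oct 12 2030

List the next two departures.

Dec 12 2030, Feb 12 2031

Gaps: 59, 61, 61, 61 days — not constant. Every event is on the 12th of the month.
Pattern: the 12th of every 2 months.
December 2030: Dec 12 2030.
Next: February 2031 → Feb 12 2031.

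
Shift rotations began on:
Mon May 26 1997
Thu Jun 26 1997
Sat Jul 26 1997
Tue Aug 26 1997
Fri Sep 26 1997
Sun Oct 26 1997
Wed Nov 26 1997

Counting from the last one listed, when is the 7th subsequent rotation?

Fri Jun 26 1998

Gaps: 31, 30, 31, 31, 30, 31 days — not constant. Every event is on the 26th of the month.
Pattern: the 26th of each month.
December 1997: Fri Dec 26 1997.
Next: January 1998 → Mon Jan 26 1998.
February 1998: Thu Feb 26 1998.
March 1998: Thu Mar 26 1998.
April 1998: Sun Apr 26 1998.
May 1998: Tue May 26 1998.
Next: June 1998 → Fri Jun 26 1998.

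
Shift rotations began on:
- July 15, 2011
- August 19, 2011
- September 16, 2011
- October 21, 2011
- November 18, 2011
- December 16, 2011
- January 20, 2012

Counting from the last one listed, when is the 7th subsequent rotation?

August 17, 2012

These are Fridays at 28- or 35-day spacing (35, 28, 35, 28, 28, 35).
The pattern: 3rd Friday of the month.
3rd Friday of February 2012: February 17, 2012.
March 2012 — 3rd Friday is March 16, 2012.
3rd Friday of April 2012: April 20, 2012.
May 2012 — 3rd Friday is May 18, 2012.
3rd Friday of June 2012: June 15, 2012.
3rd Friday of July 2012: July 20, 2012.
3rd Friday of August 2012: August 17, 2012.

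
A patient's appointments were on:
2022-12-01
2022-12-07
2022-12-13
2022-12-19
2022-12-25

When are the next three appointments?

2022-12-31, 2023-01-06, 2023-01-12

The spacing is 6, 6, 6, 6 days — always 6 days.
2022-12-25 + 6 days = 2022-12-31.
2022-12-31 + 6 days = 2023-01-06.
2023-01-06 + 6 days = 2023-01-12.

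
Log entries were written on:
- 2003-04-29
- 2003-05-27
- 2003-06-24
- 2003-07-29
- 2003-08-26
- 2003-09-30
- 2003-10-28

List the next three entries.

All Tuesdays; the gaps (28, 28, 35, 28, 35, 28) vary with month length.
This is the last Tuesday of each month.
November 2003 ends with Tuesday 2003-11-25.
Last Tuesday of December 2003: 2003-12-30.
Last Tuesday of January 2004: 2004-01-27.

2003-11-25, 2003-12-30, 2004-01-27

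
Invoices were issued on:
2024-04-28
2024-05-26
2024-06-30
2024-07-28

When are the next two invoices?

Every date is a Sunday; gaps 28, 35, 28 days.
Each is the last Sunday of its month (at least one falls on the 29th or later, ruling out '4th Sunday').
August 2024 ends with Sunday 2024-08-25.
September 2024 ends with Sunday 2024-09-29.

2024-08-25, 2024-09-29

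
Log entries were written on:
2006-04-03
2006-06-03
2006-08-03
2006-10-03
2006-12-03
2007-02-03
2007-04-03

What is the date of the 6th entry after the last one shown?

2008-04-03

Each date is the 3rd; the gaps (61, 61, 61, 61, 62, 59) track the month lengths.
The rule is the 3rd of every 2 months.
June 2007: 2007-06-03.
Next: August 2007 → 2007-08-03.
Next: October 2007 → 2007-10-03.
Next: December 2007 → 2007-12-03.
February 2008: 2008-02-03.
Next: April 2008 → 2008-04-03.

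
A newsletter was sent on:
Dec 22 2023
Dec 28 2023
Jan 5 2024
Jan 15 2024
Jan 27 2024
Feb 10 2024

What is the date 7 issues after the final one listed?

Intervals are 6, 8, 10, 12, 14 days — an arithmetic progression with common difference 2.
Next gap: 16 days. Feb 10 2024 + 16 days = Feb 26 2024.
Next gap: 18 days. Feb 26 2024 + 18 days = Mar 15 2024.
Next gap: 20 days. Mar 15 2024 + 20 days = Apr 4 2024.
Next gap: 22 days. Apr 4 2024 + 22 days = Apr 26 2024.
Next gap: 24 days. Apr 26 2024 + 24 days = May 20 2024.
Next gap: 26 days. May 20 2024 + 26 days = Jun 15 2024.
Next gap: 28 days. Jun 15 2024 + 28 days = Jul 13 2024.

Jul 13 2024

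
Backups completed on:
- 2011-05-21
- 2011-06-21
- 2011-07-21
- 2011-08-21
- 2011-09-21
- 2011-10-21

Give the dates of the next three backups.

The day-of-month is always 21 (31, 30, 31, 31, 30 days between events).
So this recurs on the 21st of each month.
Next: November 2011 → 2011-11-21.
Next: December 2011 → 2011-12-21.
Next: January 2012 → 2012-01-21.

2011-11-21, 2011-12-21, 2012-01-21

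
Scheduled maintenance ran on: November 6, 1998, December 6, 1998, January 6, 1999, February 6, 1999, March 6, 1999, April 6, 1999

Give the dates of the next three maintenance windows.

Gaps: 30, 31, 31, 28, 31 days — not constant. Every event is on the 6th of the month.
Pattern: the 6th of each month.
Next: May 1999 → May 6, 1999.
June 1999: June 6, 1999.
July 1999: July 6, 1999.

May 6, 1999; June 6, 1999; July 6, 1999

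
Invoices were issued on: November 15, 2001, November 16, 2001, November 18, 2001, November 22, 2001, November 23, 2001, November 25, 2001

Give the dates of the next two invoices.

November 29, 2001; November 30, 2001

Every event lands on a Thursday or Friday or Sunday (gaps cycle 1, 2, 4, 1, 2).
So the schedule is: every Thursday, Friday and Sunday.
Next Thursday: November 29, 2001.
The following Friday is November 30, 2001.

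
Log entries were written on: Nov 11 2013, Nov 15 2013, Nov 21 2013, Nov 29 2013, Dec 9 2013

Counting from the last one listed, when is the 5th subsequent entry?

Intervals are 4, 6, 8, 10 days — an arithmetic progression with common difference 2.
Next gap: 12 days. Dec 9 2013 + 12 days = Dec 21 2013.
Next gap: 14 days. Dec 21 2013 + 14 days = Jan 4 2014.
Next gap: 16 days. Jan 4 2014 + 16 days = Jan 20 2014.
Next gap: 18 days. Jan 20 2014 + 18 days = Feb 7 2014.
Next gap: 20 days. Feb 7 2014 + 20 days = Feb 27 2014.

Feb 27 2014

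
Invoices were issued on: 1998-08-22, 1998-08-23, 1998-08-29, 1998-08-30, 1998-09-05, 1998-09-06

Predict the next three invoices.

1998-09-12, 1998-09-13, 1998-09-19

The gap pattern 1, 6, 1, 6, 1 repeats every 2 events.
These are the Saturdays and Sundays of each week.
Next Saturday: 1998-09-12.
The following Sunday is 1998-09-13.
Next Saturday: 1998-09-19.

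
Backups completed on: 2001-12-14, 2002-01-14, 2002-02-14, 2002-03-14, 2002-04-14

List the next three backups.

Gaps: 31, 31, 28, 31 days — not constant. Every event is on the 14th of the month.
Pattern: the 14th of each month.
May 2002: 2002-05-14.
June 2002: 2002-06-14.
Next: July 2002 → 2002-07-14.

2002-05-14, 2002-06-14, 2002-07-14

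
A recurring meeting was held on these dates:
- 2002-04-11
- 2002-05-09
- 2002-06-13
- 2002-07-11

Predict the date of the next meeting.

These are Thursdays at 28- or 35-day spacing (28, 35, 28).
The pattern: 2nd Thursday of the month.
August 2002 — 2nd Thursday is 2002-08-08.

2002-08-08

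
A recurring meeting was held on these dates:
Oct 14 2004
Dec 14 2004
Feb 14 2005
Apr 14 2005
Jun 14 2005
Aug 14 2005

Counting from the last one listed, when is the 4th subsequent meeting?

Each date is the 14th; the gaps (61, 62, 59, 61, 61) track the month lengths.
The rule is the 14th of every 2 months.
October 2005: Oct 14 2005.
December 2005: Dec 14 2005.
February 2006: Feb 14 2006.
Next: April 2006 → Apr 14 2006.

Apr 14 2006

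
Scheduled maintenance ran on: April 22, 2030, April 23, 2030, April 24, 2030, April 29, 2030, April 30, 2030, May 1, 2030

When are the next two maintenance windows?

Every event lands on a Monday or Tuesday or Wednesday (gaps cycle 1, 1, 5, 1, 1).
So the schedule is: every Monday, Tuesday and Wednesday.
Next Monday: May 6, 2030.
The following Tuesday is May 7, 2030.

May 6, 2030; May 7, 2030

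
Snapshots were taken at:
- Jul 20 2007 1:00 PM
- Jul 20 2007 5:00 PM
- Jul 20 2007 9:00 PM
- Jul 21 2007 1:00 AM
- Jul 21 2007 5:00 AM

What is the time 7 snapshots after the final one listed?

Jul 22 2007 9:00 AM

Spacing: 4, 4, 4, 4 h — constant 4 h.
Jul 21 2007 5:00 AM + 4 h = Jul 21 2007 9:00 AM.
Jul 21 2007 9:00 AM + 4 h = Jul 21 2007 1:00 PM.
Jul 21 2007 1:00 PM + 4 h = Jul 21 2007 5:00 PM.
Jul 21 2007 5:00 PM + 4 h = Jul 21 2007 9:00 PM.
Jul 21 2007 9:00 PM + 4 h = Jul 22 2007 1:00 AM.
Jul 22 2007 1:00 AM + 4 h = Jul 22 2007 5:00 AM.
Jul 22 2007 5:00 AM + 4 h = Jul 22 2007 9:00 AM.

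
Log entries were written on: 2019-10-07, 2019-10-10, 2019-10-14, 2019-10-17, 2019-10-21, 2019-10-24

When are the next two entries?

Gaps: 3, 4, 3, 4, 3 days — not constant, but cyclic with period 2.
The events fall on every Monday and Thursday.
Next Monday: 2019-10-28.
Next Thursday: 2019-10-31.

2019-10-28, 2019-10-31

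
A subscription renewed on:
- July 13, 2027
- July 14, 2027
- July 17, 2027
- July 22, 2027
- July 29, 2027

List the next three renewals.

The spacing grows by 2 each time: 1, 3, 5, 7 days.
Next gap: 9 days. July 29, 2027 + 9 days = August 7, 2027.
Next gap: 11 days. August 7, 2027 + 11 days = August 18, 2027.
Next gap: 13 days. August 18, 2027 + 13 days = August 31, 2027.

August 7, 2027; August 18, 2027; August 31, 2027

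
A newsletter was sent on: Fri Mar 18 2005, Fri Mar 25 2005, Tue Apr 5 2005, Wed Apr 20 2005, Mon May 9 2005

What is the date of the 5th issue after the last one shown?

The spacing grows by 4 each time: 7, 11, 15, 19 days.
Next gap: 23 days. Mon May 9 2005 + 23 days = Wed Jun 1 2005.
Next gap: 27 days. Wed Jun 1 2005 + 27 days = Tue Jun 28 2005.
Next gap: 31 days. Tue Jun 28 2005 + 31 days = Fri Jul 29 2005.
Next gap: 35 days. Fri Jul 29 2005 + 35 days = Fri Sep 2 2005.
Next gap: 39 days. Fri Sep 2 2005 + 39 days = Tue Oct 11 2005.

Tue Oct 11 2005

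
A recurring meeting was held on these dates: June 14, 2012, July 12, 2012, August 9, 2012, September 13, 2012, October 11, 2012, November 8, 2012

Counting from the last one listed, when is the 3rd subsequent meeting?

These are Thursdays at 28- or 35-day spacing (28, 28, 35, 28, 28).
The pattern: 2nd Thursday of the month.
December 2012 — 2nd Thursday is December 13, 2012.
January 2013 — 2nd Thursday is January 10, 2013.
2nd Thursday of February 2013: February 14, 2013.

February 14, 2013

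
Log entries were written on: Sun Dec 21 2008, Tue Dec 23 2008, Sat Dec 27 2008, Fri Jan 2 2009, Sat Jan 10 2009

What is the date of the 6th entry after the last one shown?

The spacing grows by 2 each time: 2, 4, 6, 8 days.
Next gap: 10 days. Sat Jan 10 2009 + 10 days = Tue Jan 20 2009.
Next gap: 12 days. Tue Jan 20 2009 + 12 days = Sun Feb 1 2009.
Next gap: 14 days. Sun Feb 1 2009 + 14 days = Sun Feb 15 2009.
Next gap: 16 days. Sun Feb 15 2009 + 16 days = Tue Mar 3 2009.
Next gap: 18 days. Tue Mar 3 2009 + 18 days = Sat Mar 21 2009.
Next gap: 20 days. Sat Mar 21 2009 + 20 days = Fri Apr 10 2009.

Fri Apr 10 2009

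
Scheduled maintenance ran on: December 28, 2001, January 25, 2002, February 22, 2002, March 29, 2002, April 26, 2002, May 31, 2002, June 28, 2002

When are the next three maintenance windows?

July 26, 2002; August 30, 2002; September 27, 2002

Every date is a Friday; gaps 28, 28, 35, 28, 35, 28 days.
Each is the last Friday of its month (at least one falls on the 29th or later, ruling out '4th Friday').
Last Friday of July 2002: July 26, 2002.
Last Friday of August 2002: August 30, 2002.
Last Friday of September 2002: September 27, 2002.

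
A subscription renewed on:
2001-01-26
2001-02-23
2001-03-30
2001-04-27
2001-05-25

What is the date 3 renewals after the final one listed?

2001-08-31

Every date is a Friday; gaps 28, 35, 28, 28 days.
Each is the last Friday of its month (at least one falls on the 29th or later, ruling out '4th Friday').
Last Friday of June 2001: 2001-06-29.
July 2001 ends with Friday 2001-07-27.
August 2001 ends with Friday 2001-08-31.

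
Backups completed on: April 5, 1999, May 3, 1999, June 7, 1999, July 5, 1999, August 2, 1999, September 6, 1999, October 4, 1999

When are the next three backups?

These are Mondays at 28- or 35-day spacing (28, 35, 28, 28, 35, 28).
The pattern: 1st Monday of the month.
November 1999 — 1st Monday is November 1, 1999.
1st Monday of December 1999: December 6, 1999.
1st Monday of January 2000: January 3, 2000.

November 1, 1999; December 6, 1999; January 3, 2000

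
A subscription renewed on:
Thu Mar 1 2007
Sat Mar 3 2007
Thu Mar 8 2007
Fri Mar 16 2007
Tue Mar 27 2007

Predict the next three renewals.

Tue Apr 10 2007, Fri Apr 27 2007, Thu May 17 2007

The spacing grows by 3 each time: 2, 5, 8, 11 days.
Next gap: 14 days. Tue Mar 27 2007 + 14 days = Tue Apr 10 2007.
Next gap: 17 days. Tue Apr 10 2007 + 17 days = Fri Apr 27 2007.
Next gap: 20 days. Fri Apr 27 2007 + 20 days = Thu May 17 2007.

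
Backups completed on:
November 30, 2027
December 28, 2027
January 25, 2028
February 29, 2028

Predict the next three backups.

March 28, 2028; April 25, 2028; May 30, 2028

Every date is a Tuesday; gaps 28, 28, 35 days.
Each is the last Tuesday of its month (at least one falls on the 29th or later, ruling out '4th Tuesday').
March 2028 ends with Tuesday March 28, 2028.
Last Tuesday of April 2028: April 25, 2028.
Last Tuesday of May 2028: May 30, 2028.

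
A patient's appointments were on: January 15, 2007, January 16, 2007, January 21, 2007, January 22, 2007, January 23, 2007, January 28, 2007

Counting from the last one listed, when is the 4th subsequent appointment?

Gaps: 1, 5, 1, 1, 5 days — not constant, but cyclic with period 3.
The events fall on every Monday, Tuesday and Sunday.
The following Monday is January 29, 2007.
The following Tuesday is January 30, 2007.
The following Sunday is February 4, 2007.
The following Monday is February 5, 2007.

February 5, 2007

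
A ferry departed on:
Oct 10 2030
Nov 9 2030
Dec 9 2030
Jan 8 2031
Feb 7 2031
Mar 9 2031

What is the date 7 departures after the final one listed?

Gaps between consecutive events: 30, 30, 30, 30, 30 days — a constant 30-day interval.
Mar 9 2031 + 30 days = Apr 8 2031.
Apr 8 2031 + 30 days = May 8 2031.
May 8 2031 + 30 days = Jun 7 2031.
Jun 7 2031 + 30 days = Jul 7 2031.
Jul 7 2031 + 30 days = Aug 6 2031.
Aug 6 2031 + 30 days = Sep 5 2031.
Sep 5 2031 + 30 days = Oct 5 2031.

Oct 5 2031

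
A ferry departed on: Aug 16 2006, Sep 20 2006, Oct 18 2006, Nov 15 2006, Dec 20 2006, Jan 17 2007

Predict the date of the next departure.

Feb 21 2007

All dates are Wednesdays, 35, 28, 28, 35, 28 days apart.
Specifically, the 3rd Wednesday of each month.
February 2007 — 3rd Wednesday is Feb 21 2007.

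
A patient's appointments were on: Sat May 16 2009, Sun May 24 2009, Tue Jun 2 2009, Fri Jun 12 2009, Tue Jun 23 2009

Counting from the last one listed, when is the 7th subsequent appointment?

Tue Oct 6 2009

Intervals are 8, 9, 10, 11 days — an arithmetic progression with common difference 1.
Next gap: 12 days. Tue Jun 23 2009 + 12 days = Sun Jul 5 2009.
Next gap: 13 days. Sun Jul 5 2009 + 13 days = Sat Jul 18 2009.
Next gap: 14 days. Sat Jul 18 2009 + 14 days = Sat Aug 1 2009.
Next gap: 15 days. Sat Aug 1 2009 + 15 days = Sun Aug 16 2009.
Next gap: 16 days. Sun Aug 16 2009 + 16 days = Tue Sep 1 2009.
Next gap: 17 days. Tue Sep 1 2009 + 17 days = Fri Sep 18 2009.
Next gap: 18 days. Fri Sep 18 2009 + 18 days = Tue Oct 6 2009.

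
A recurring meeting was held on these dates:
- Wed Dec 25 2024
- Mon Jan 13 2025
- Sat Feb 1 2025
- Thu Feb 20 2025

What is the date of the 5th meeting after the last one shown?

The spacing is 19, 19, 19 days — always 19 days.
Thu Feb 20 2025 + 19 days = Tue Mar 11 2025.
Tue Mar 11 2025 + 19 days = Sun Mar 30 2025.
Sun Mar 30 2025 + 19 days = Fri Apr 18 2025.
Fri Apr 18 2025 + 19 days = Wed May 7 2025.
Wed May 7 2025 + 19 days = Mon May 26 2025.

Mon May 26 2025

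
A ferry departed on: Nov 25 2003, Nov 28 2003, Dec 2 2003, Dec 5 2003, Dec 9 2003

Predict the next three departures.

Dec 12 2003, Dec 16 2003, Dec 19 2003

The gap pattern 3, 4, 3, 4 repeats every 2 events.
These are the Tuesdays and Fridays of each week.
Next Friday: Dec 12 2003.
The following Tuesday is Dec 16 2003.
The following Friday is Dec 19 2003.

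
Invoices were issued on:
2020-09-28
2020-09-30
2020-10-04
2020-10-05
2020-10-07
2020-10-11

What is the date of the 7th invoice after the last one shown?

The gap pattern 2, 4, 1, 2, 4 repeats every 3 events.
These are the Mondays, Wednesdays and Sundays of each week.
Next Monday: 2020-10-12.
Next Wednesday: 2020-10-14.
Next Sunday: 2020-10-18.
The following Monday is 2020-10-19.
The following Wednesday is 2020-10-21.
The following Sunday is 2020-10-25.
The following Monday is 2020-10-26.

2020-10-26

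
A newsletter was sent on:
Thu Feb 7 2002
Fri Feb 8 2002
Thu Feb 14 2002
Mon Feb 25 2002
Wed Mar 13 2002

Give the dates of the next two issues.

Wed Apr 3 2002, Mon Apr 29 2002

Gaps: 1, 6, 11, 16 days — each gap is 5 larger than the previous one.
Next gap: 21 days. Wed Mar 13 2002 + 21 days = Wed Apr 3 2002.
Next gap: 26 days. Wed Apr 3 2002 + 26 days = Mon Apr 29 2002.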